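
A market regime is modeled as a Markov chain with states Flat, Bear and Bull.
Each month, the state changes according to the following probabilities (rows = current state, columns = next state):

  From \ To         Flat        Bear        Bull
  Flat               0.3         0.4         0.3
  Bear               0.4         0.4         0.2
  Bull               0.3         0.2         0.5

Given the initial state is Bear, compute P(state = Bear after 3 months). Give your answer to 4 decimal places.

0.3400

Propagate the distribution vector 3 months from Bear.
After 0 months: (0.0000, 1.0000, 0.0000)
After 1 month: (0.4000, 0.4000, 0.2000)
After 2 months: (0.3400, 0.3600, 0.3000)
After 3 months: (0.3360, 0.3400, 0.3240)
P(in Bear after 3 months) = 0.3400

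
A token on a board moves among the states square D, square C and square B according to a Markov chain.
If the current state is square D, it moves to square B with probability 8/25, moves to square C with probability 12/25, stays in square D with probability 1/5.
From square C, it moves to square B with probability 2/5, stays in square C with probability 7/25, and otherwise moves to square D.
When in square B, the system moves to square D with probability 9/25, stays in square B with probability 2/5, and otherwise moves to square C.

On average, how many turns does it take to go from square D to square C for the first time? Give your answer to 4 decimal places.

2.5219

Let t(s) be the expected number of turns to first reach square C from state s, with t(square C) = 0. Conditioning on the first turn:
t(square D) = 1 + 0.2·t(square D) + 0.32·t(square B)
t(square B) = 1 + 0.36·t(square D) + 0.4·t(square B)
Solving: t(square D) = 2.5219, t(square B) = 3.1798.
Expected turns from square D to square C: 2.5219.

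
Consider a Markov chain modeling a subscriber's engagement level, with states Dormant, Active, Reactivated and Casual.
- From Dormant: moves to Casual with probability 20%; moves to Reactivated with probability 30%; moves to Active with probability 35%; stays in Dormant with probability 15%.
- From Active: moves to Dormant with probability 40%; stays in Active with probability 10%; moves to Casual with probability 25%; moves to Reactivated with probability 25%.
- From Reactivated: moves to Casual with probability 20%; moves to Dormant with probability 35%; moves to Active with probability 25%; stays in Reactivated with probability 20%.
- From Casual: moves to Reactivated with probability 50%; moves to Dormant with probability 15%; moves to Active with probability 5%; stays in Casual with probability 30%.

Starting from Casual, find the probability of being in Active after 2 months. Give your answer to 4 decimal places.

0.1975

Propagate the distribution vector 2 months from Casual.
After 0 months: (0.0000, 0.0000, 0.0000, 1.0000)
After 1 month: (0.1500, 0.0500, 0.5000, 0.3000)
After 2 months: (0.2625, 0.1975, 0.3075, 0.2325)
P(in Active after 2 months) = 0.1975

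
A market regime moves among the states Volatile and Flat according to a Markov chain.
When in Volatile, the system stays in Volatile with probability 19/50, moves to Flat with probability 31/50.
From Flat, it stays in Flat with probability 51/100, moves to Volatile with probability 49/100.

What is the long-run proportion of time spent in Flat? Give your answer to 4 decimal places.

0.5586

Let the stationary distribution be π with π = πP and π_1 + π_2 = 1.
π_1 = 0.38·π_1 + 0.49·π_2
Solving with the normalization constraint gives π = (0.4414, 0.5586).
So the stationary probability of Flat is 0.5586.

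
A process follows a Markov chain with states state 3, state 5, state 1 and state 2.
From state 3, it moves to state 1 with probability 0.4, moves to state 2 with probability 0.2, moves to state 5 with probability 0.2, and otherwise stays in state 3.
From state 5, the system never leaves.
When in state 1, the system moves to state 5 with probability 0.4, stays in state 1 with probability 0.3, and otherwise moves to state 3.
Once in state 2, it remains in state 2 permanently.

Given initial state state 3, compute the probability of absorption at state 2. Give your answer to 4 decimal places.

0.3182

Let h(s) be the probability of absorption at state 2 starting from transient state s. Then h(state 2) = 1 and h(state 5) = 0. By first-step analysis:
h(state 3) = 0.2·h(state 3) + 0.2·0 + 0.4·h(state 1) + 0.2·1
h(state 1) = 0.3·h(state 3) + 0.4·0 + 0.3·h(state 1)
Solving: h(state 3) = 0.3182, h(state 1) = 0.1364.
Starting from state 3, the probability is 0.3182.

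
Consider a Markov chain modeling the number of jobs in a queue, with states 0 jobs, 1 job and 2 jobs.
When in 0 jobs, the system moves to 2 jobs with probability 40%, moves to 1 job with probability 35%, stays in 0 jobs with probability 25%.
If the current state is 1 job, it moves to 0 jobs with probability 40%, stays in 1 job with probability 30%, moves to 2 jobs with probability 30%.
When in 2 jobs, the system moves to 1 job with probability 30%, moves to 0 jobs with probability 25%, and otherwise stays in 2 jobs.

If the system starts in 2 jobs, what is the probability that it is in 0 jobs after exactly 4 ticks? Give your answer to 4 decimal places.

0.2972

Propagate the distribution vector 4 ticks from 2 jobs.
After 0 ticks: (0.0000, 0.0000, 1.0000)
After 1 tick: (0.2500, 0.3000, 0.4500)
After 2 ticks: (0.2950, 0.3125, 0.3925)
After 3 ticks: (0.2969, 0.3148, 0.3884)
After 4 ticks: (0.2972, 0.3148, 0.3879)
P(in 0 jobs after 4 ticks) = 0.2972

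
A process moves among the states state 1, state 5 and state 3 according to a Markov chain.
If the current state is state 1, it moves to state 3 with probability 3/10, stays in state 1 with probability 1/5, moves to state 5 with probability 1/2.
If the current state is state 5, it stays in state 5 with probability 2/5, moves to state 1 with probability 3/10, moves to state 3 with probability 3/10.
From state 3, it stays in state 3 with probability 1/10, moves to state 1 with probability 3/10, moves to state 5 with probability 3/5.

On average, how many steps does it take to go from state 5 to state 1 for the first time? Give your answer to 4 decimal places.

3.3333

Let t(s) be the expected number of steps to first reach state 1 from state s, with t(state 1) = 0. Conditioning on the first step:
t(state 5) = 1 + 0.4·t(state 5) + 0.3·t(state 3)
t(state 3) = 1 + 0.6·t(state 5) + 0.1·t(state 3)
Solving: t(state 5) = 3.3333, t(state 3) = 3.3333.
Expected steps from state 5 to state 1: 3.3333.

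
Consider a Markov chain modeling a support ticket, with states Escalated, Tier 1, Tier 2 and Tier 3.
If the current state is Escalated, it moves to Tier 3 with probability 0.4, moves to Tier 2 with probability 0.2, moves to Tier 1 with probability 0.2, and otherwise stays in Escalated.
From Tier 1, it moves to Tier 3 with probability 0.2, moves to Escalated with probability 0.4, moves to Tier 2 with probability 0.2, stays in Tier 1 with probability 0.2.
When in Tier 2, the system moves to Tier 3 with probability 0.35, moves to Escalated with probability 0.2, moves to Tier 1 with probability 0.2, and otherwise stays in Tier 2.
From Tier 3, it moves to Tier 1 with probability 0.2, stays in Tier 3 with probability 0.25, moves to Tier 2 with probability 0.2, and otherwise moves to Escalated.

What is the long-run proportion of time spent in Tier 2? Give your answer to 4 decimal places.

Let the stationary distribution be π with π = πP and π_1 + π_2 + π_3 + π_4 = 1.
π_1 = 0.2·π_1 + 0.4·π_2 + 0.2·π_3 + 0.35·π_4
π_2 = 0.2·π_1 + 0.2·π_2 + 0.2·π_3 + 0.2·π_4
π_3 = 0.2·π_1 + 0.2·π_2 + 0.25·π_3 + 0.2·π_4
Solving with the normalization constraint gives π = (0.2856, 0.2000, 0.2105, 0.3039).
So the stationary probability of Tier 2 is 0.2105.

0.2105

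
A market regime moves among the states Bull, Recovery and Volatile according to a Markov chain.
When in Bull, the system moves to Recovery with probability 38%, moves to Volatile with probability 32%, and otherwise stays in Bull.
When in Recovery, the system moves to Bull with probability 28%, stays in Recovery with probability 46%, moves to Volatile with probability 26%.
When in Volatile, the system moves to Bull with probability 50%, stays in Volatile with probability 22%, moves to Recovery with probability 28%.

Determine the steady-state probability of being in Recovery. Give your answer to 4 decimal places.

0.3837

Let the stationary distribution be π with π = πP and π_1 + π_2 + π_3 = 1.
π_1 = 0.3·π_1 + 0.28·π_2 + 0.5·π_3
π_2 = 0.38·π_1 + 0.46·π_2 + 0.28·π_3
Solving with the normalization constraint gives π = (0.3463, 0.3837, 0.2700).
So the stationary probability of Recovery is 0.3837.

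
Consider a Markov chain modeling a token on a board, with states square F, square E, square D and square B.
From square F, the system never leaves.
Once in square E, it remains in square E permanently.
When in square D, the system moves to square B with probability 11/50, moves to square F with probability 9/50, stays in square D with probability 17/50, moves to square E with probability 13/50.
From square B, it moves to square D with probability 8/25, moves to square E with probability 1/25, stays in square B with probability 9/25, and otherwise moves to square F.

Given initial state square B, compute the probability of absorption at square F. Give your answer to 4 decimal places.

Let h(s) be the probability of absorption at square F starting from transient state s. Then h(square F) = 1 and h(square E) = 0. By first-step analysis:
h(square D) = 0.18·1 + 0.26·0 + 0.34·h(square D) + 0.22·h(square B)
h(square B) = 0.28·1 + 0.04·0 + 0.32·h(square D) + 0.36·h(square B)
Solving: h(square D) = 0.5023, h(square B) = 0.6886.
Starting from square B, the probability is 0.6886.

0.6886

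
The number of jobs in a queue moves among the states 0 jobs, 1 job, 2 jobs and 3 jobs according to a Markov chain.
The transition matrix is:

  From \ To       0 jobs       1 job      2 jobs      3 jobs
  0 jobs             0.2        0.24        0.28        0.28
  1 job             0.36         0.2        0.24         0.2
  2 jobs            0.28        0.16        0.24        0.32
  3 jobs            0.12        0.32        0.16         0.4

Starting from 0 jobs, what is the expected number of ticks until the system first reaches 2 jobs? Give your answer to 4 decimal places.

Let t(s) be the expected number of ticks to first reach 2 jobs from state s, with t(2 jobs) = 0. Conditioning on the first tick:
t(0 jobs) = 1 + 0.2·t(0 jobs) + 0.24·t(1 job) + 0.28·t(3 jobs)
t(1 job) = 1 + 0.36·t(0 jobs) + 0.2·t(1 job) + 0.2·t(3 jobs)
t(3 jobs) = 1 + 0.12·t(0 jobs) + 0.32·t(1 job) + 0.4·t(3 jobs)
Solving: t(0 jobs) = 4.2654, t(1 job) = 4.3839, t(3 jobs) = 4.8578.
Expected ticks from 0 jobs to 2 jobs: 4.2654.

4.2654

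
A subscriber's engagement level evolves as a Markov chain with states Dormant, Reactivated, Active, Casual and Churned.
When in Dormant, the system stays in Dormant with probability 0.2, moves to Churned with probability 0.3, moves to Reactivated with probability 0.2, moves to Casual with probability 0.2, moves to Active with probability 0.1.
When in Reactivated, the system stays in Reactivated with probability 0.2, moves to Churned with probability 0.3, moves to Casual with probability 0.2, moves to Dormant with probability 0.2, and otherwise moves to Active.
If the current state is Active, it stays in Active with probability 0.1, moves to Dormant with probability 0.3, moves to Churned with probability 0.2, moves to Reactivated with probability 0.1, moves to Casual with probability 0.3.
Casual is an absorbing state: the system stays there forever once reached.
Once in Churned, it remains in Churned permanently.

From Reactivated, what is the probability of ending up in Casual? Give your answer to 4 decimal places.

Let h(s) be the probability of absorption at Casual starting from transient state s. Then h(Casual) = 1 and h(Churned) = 0. By first-step analysis:
h(Dormant) = 0.2·h(Dormant) + 0.2·h(Reactivated) + 0.1·h(Active) + 0.2·1 + 0.3·0
h(Reactivated) = 0.2·h(Dormant) + 0.2·h(Reactivated) + 0.1·h(Active) + 0.2·1 + 0.3·0
h(Active) = 0.3·h(Dormant) + 0.1·h(Reactivated) + 0.1·h(Active) + 0.3·1 + 0.2·0
Solving: h(Dormant) = 0.4200, h(Reactivated) = 0.4200, h(Active) = 0.5200.
Starting from Reactivated, the probability is 0.4200.

0.4200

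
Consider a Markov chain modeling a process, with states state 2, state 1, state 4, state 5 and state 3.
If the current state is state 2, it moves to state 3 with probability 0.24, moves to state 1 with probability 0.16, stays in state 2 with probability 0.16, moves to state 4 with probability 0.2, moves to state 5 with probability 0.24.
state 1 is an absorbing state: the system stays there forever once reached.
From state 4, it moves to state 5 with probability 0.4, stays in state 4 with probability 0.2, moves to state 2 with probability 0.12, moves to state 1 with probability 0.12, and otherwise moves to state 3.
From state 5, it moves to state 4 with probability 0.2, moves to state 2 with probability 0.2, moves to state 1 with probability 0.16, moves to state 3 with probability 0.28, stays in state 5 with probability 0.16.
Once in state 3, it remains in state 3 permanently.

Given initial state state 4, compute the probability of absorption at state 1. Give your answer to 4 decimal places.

0.3986

Let h(s) be the probability of absorption at state 1 starting from transient state s. Then h(state 1) = 1 and h(state 3) = 0. By first-step analysis:
h(state 2) = 0.16·h(state 2) + 0.16·1 + 0.2·h(state 4) + 0.24·h(state 5) + 0.24·0
h(state 4) = 0.12·h(state 2) + 0.12·1 + 0.2·h(state 4) + 0.4·h(state 5) + 0.16·0
h(state 5) = 0.2·h(state 2) + 0.16·1 + 0.2·h(state 4) + 0.16·h(state 5) + 0.28·0
Solving: h(state 2) = 0.3937, h(state 4) = 0.3986, h(state 5) = 0.3791.
Starting from state 4, the probability is 0.3986.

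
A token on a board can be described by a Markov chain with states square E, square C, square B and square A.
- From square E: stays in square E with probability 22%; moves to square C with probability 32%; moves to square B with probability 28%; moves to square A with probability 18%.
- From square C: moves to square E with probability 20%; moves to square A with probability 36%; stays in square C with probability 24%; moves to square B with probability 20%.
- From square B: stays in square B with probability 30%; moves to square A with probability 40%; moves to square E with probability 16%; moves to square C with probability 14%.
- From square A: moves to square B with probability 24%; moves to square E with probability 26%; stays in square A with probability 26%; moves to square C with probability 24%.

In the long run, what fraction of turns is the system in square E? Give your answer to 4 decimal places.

Let the stationary distribution be π with π = πP and π_1 + π_2 + π_3 + π_4 = 1.
π_1 = 0.22·π_1 + 0.2·π_2 + 0.16·π_3 + 0.26·π_4
π_2 = 0.32·π_1 + 0.24·π_2 + 0.14·π_3 + 0.24·π_4
π_3 = 0.28·π_1 + 0.2·π_2 + 0.3·π_3 + 0.24·π_4
Solving with the normalization constraint gives π = (0.2122, 0.2315, 0.2545, 0.3018).
So the stationary probability of square E is 0.2122.

0.2122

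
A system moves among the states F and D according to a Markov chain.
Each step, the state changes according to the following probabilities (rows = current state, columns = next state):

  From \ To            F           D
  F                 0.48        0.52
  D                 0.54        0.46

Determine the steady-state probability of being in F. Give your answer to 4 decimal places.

Let the stationary distribution be π with π = πP and π_1 + π_2 = 1.
π_1 = 0.48·π_1 + 0.54·π_2
Solving with the normalization constraint gives π = (0.5094, 0.4906).
So the stationary probability of F is 0.5094.

0.5094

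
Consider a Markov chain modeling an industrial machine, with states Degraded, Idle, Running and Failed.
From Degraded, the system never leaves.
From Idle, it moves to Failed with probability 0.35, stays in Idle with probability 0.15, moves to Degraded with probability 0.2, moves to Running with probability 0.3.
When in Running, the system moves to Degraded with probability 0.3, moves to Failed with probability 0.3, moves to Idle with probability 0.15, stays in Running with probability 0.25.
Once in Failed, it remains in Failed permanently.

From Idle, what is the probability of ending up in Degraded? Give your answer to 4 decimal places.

0.4051

Let h(s) be the probability of absorption at Degraded starting from transient state s. Then h(Degraded) = 1 and h(Failed) = 0. By first-step analysis:
h(Idle) = 0.2·1 + 0.15·h(Idle) + 0.3·h(Running) + 0.35·0
h(Running) = 0.3·1 + 0.15·h(Idle) + 0.25·h(Running) + 0.3·0
Solving: h(Idle) = 0.4051, h(Running) = 0.4810.
Starting from Idle, the probability is 0.4051.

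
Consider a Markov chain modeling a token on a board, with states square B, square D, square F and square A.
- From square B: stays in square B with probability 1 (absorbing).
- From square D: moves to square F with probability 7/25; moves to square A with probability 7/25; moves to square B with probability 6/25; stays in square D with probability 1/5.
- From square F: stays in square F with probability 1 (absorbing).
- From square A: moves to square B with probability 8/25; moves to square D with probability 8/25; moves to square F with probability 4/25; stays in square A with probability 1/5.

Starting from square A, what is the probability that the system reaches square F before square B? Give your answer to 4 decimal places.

0.3953

Let h(s) be the probability of absorption at square F starting from transient state s. Then h(square F) = 1 and h(square B) = 0. By first-step analysis:
h(square D) = 0.24·0 + 0.2·h(square D) + 0.28·1 + 0.28·h(square A)
h(square A) = 0.32·0 + 0.32·h(square D) + 0.16·1 + 0.2·h(square A)
Solving: h(square D) = 0.4884, h(square A) = 0.3953.
Starting from square A, the probability is 0.3953.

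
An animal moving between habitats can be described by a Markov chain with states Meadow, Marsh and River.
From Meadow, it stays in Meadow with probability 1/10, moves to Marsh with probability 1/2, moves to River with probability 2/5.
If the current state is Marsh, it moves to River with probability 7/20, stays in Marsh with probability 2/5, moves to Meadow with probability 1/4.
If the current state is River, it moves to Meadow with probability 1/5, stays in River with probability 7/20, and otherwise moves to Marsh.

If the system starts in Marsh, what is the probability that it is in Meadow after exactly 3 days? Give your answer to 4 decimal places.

0.2026

Propagate the distribution vector 3 days from Marsh.
After 0 days: (0.0000, 1.0000, 0.0000)
After 1 day: (0.2500, 0.4000, 0.3500)
After 2 days: (0.1950, 0.4425, 0.3625)
After 3 days: (0.2026, 0.4376, 0.3598)
P(in Meadow after 3 days) = 0.2026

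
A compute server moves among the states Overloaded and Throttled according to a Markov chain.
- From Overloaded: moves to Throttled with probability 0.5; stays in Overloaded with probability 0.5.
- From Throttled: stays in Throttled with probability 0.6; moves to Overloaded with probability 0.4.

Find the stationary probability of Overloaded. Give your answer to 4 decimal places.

0.4444

Let the stationary distribution be π with π = πP and π_1 + π_2 = 1.
π_1 = 0.5·π_1 + 0.4·π_2
Solving with the normalization constraint gives π = (0.4444, 0.5556).
So the stationary probability of Overloaded is 0.4444.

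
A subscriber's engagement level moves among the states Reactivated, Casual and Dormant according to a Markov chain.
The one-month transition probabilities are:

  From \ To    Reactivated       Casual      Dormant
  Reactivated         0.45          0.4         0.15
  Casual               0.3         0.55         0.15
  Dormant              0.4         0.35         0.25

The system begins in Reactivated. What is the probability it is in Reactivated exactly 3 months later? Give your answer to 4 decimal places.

Propagate the distribution vector 3 months from Reactivated.
After 0 months: (1.0000, 0.0000, 0.0000)
After 1 month: (0.4500, 0.4000, 0.1500)
After 2 months: (0.3825, 0.4525, 0.1650)
After 3 months: (0.3739, 0.4596, 0.1665)
P(in Reactivated after 3 months) = 0.3739

0.3739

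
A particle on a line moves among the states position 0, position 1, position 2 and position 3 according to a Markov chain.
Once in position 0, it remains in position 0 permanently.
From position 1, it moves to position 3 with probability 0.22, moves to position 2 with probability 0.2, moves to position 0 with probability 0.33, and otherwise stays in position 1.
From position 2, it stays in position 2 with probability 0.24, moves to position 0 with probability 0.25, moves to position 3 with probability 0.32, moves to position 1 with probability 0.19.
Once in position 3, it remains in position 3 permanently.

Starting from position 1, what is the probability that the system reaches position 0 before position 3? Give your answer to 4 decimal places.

0.5654

Let h(s) be the probability of absorption at position 0 starting from transient state s. Then h(position 0) = 1 and h(position 3) = 0. By first-step analysis:
h(position 1) = 0.33·1 + 0.25·h(position 1) + 0.2·h(position 2) + 0.22·0
h(position 2) = 0.25·1 + 0.19·h(position 1) + 0.24·h(position 2) + 0.32·0
Solving: h(position 1) = 0.5654, h(position 2) = 0.4703.
Starting from position 1, the probability is 0.5654.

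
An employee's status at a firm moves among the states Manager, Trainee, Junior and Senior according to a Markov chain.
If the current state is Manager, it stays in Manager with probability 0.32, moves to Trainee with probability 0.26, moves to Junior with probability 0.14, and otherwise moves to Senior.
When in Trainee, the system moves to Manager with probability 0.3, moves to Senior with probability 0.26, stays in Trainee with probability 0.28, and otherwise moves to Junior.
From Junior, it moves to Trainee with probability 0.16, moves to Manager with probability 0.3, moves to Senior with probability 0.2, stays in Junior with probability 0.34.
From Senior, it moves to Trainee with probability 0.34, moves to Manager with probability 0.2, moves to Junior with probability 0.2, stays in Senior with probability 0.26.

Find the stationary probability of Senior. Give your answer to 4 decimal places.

Let the stationary distribution be π with π = πP and π_1 + π_2 + π_3 + π_4 = 1.
π_1 = 0.32·π_1 + 0.3·π_2 + 0.3·π_3 + 0.2·π_4
π_2 = 0.26·π_1 + 0.28·π_2 + 0.16·π_3 + 0.34·π_4
π_3 = 0.14·π_1 + 0.16·π_2 + 0.34·π_3 + 0.2·π_4
Solving with the normalization constraint gives π = (0.2802, 0.2655, 0.2007, 0.2536).
So the stationary probability of Senior is 0.2536.

0.2536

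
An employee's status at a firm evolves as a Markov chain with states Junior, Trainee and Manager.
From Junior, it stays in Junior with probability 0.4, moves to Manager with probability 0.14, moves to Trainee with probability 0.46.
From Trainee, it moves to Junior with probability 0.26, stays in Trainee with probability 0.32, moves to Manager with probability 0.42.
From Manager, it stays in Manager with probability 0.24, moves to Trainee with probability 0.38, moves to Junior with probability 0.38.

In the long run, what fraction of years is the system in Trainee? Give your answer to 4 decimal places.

0.3842

Let the stationary distribution be π with π = πP and π_1 + π_2 + π_3 = 1.
π_1 = 0.4·π_1 + 0.26·π_2 + 0.38·π_3
π_2 = 0.46·π_1 + 0.32·π_2 + 0.38·π_3
Solving with the normalization constraint gives π = (0.3407, 0.3842, 0.2751).
So the stationary probability of Trainee is 0.3842.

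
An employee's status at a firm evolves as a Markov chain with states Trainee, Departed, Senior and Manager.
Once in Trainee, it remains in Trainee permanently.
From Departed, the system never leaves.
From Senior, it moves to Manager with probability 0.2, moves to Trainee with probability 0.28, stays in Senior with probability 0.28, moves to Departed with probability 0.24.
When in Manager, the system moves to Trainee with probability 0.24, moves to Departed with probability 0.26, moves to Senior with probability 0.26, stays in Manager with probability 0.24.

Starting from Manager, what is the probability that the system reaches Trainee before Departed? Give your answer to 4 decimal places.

0.4960

Let h(s) be the probability of absorption at Trainee starting from transient state s. Then h(Trainee) = 1 and h(Departed) = 0. By first-step analysis:
h(Senior) = 0.28·1 + 0.24·0 + 0.28·h(Senior) + 0.2·h(Manager)
h(Manager) = 0.24·1 + 0.26·0 + 0.26·h(Senior) + 0.24·h(Manager)
Solving: h(Senior) = 0.5267, h(Manager) = 0.4960.
Starting from Manager, the probability is 0.4960.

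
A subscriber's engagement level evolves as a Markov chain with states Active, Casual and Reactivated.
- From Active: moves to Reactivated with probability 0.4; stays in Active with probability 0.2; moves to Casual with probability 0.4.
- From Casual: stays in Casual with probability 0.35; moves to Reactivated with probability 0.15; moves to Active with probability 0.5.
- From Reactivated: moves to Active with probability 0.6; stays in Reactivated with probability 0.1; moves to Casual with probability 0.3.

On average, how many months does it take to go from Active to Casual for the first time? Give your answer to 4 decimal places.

2.7083

Let t(s) be the expected number of months to first reach Casual from state s, with t(Casual) = 0. Conditioning on the first month:
t(Active) = 1 + 0.2·t(Active) + 0.4·t(Reactivated)
t(Reactivated) = 1 + 0.6·t(Active) + 0.1·t(Reactivated)
Solving: t(Active) = 2.7083, t(Reactivated) = 2.9167.
Expected months from Active to Casual: 2.7083.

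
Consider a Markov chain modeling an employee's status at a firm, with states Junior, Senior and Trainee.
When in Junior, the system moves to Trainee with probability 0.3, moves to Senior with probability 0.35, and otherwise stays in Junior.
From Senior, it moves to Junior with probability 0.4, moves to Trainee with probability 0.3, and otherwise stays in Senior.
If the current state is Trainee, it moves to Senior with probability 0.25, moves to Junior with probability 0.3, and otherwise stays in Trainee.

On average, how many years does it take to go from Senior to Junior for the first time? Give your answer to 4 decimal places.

2.7419

Let t(s) be the expected number of years to first reach Junior from state s, with t(Junior) = 0. Conditioning on the first year:
t(Senior) = 1 + 0.3·t(Senior) + 0.3·t(Trainee)
t(Trainee) = 1 + 0.25·t(Senior) + 0.45·t(Trainee)
Solving: t(Senior) = 2.7419, t(Trainee) = 3.0645.
Expected years from Senior to Junior: 2.7419.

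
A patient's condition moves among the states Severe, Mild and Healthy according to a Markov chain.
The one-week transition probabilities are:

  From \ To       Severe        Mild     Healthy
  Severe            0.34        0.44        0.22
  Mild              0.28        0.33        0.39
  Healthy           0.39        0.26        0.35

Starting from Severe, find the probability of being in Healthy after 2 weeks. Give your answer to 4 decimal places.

0.3234

Sum over the intermediate state after 1 week:
P = P(Severe→Severe)·P(Severe→Healthy) + P(Severe→Mild)·P(Mild→Healthy) + P(Severe→Healthy)·P(Healthy→Healthy)
  = 0.34×0.22 + 0.44×0.39 + 0.22×0.35
  = 0.0748 + 0.1716 + 0.0770 = 0.3234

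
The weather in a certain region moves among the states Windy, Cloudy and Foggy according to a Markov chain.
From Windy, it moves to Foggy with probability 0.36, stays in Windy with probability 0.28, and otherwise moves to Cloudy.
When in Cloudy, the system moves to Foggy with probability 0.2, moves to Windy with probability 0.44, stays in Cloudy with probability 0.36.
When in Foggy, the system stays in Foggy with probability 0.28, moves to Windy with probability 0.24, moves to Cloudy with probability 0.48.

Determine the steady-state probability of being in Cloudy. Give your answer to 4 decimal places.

Let the stationary distribution be π with π = πP and π_1 + π_2 + π_3 = 1.
π_1 = 0.28·π_1 + 0.44·π_2 + 0.24·π_3
π_2 = 0.36·π_1 + 0.36·π_2 + 0.48·π_3
Solving with the normalization constraint gives π = (0.3319, 0.3930, 0.2751).
So the stationary probability of Cloudy is 0.3930.

0.3930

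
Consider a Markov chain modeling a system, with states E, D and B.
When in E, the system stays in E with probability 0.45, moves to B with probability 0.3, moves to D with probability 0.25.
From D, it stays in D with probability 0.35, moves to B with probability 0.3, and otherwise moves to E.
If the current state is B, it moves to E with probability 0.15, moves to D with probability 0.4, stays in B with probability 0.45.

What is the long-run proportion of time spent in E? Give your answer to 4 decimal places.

0.3105

Let the stationary distribution be π with π = πP and π_1 + π_2 + π_3 = 1.
π_1 = 0.45·π_1 + 0.35·π_2 + 0.15·π_3
π_2 = 0.25·π_1 + 0.35·π_2 + 0.4·π_3
Solving with the normalization constraint gives π = (0.3105, 0.3366, 0.3529).
So the stationary probability of E is 0.3105.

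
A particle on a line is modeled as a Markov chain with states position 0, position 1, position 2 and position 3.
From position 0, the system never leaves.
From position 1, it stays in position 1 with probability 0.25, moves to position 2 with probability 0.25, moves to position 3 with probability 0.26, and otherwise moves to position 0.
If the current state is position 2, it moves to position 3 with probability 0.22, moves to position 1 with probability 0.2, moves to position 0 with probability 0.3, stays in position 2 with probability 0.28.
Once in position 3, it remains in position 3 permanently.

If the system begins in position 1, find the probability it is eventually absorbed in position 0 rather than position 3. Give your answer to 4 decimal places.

0.5057

Let h(s) be the probability of absorption at position 0 starting from transient state s. Then h(position 0) = 1 and h(position 3) = 0. By first-step analysis:
h(position 1) = 0.24·1 + 0.25·h(position 1) + 0.25·h(position 2) + 0.26·0
h(position 2) = 0.3·1 + 0.2·h(position 1) + 0.28·h(position 2) + 0.22·0
Solving: h(position 1) = 0.5057, h(position 2) = 0.5571.
Starting from position 1, the probability is 0.5057.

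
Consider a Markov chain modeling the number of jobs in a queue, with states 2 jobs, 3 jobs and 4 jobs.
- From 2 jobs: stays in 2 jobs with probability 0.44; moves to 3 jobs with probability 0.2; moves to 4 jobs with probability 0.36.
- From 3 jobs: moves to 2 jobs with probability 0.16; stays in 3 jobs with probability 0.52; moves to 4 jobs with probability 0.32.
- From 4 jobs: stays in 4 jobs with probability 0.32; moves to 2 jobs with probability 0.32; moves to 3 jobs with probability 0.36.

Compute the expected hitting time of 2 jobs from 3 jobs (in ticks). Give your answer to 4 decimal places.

4.7348

Let t(s) be the expected number of ticks to first reach 2 jobs from state s, with t(2 jobs) = 0. Conditioning on the first tick:
t(3 jobs) = 1 + 0.52·t(3 jobs) + 0.32·t(4 jobs)
t(4 jobs) = 1 + 0.36·t(3 jobs) + 0.32·t(4 jobs)
Solving: t(3 jobs) = 4.7348, t(4 jobs) = 3.9773.
Expected ticks from 3 jobs to 2 jobs: 4.7348.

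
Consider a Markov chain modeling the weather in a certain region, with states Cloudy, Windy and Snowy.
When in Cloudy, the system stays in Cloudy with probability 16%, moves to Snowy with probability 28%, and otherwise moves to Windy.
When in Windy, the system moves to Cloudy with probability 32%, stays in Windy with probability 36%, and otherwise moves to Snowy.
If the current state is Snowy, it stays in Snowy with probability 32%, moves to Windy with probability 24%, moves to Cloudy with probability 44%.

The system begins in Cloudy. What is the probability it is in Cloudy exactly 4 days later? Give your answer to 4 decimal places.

0.3080

Propagate the distribution vector 4 days from Cloudy.
After 0 days: (1.0000, 0.0000, 0.0000)
After 1 day: (0.1600, 0.5600, 0.2800)
After 2 days: (0.3280, 0.3584, 0.3136)
After 3 days: (0.3052, 0.3880, 0.3069)
After 4 days: (0.3080, 0.3842, 0.3078)
P(in Cloudy after 4 days) = 0.3080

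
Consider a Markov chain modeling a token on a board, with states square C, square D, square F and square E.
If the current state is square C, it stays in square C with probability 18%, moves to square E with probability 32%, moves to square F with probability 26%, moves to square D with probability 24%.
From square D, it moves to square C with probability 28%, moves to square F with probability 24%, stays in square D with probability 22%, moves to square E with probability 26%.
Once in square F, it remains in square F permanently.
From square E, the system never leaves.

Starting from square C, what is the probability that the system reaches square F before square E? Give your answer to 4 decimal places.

Let h(s) be the probability of absorption at square F starting from transient state s. Then h(square F) = 1 and h(square E) = 0. By first-step analysis:
h(square C) = 0.18·h(square C) + 0.24·h(square D) + 0.26·1 + 0.32·0
h(square D) = 0.28·h(square C) + 0.22·h(square D) + 0.24·1 + 0.26·0
Solving: h(square C) = 0.4549, h(square D) = 0.4710.
Starting from square C, the probability is 0.4549.

0.4549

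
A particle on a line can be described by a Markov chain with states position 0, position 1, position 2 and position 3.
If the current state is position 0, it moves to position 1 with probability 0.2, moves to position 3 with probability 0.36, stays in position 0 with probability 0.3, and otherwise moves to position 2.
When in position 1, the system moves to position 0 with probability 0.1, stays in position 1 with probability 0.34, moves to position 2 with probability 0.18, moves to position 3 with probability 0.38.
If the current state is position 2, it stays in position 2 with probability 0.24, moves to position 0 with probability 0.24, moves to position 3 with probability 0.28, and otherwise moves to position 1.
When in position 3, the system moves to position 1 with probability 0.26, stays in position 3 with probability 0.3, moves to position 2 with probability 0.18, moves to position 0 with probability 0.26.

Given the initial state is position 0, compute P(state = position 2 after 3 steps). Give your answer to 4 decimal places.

0.1811

Propagate the distribution vector 3 steps from position 0.
After 0 steps: (1.0000, 0.0000, 0.0000, 0.0000)
After 1 step: (0.3000, 0.2000, 0.1400, 0.3600)
After 2 steps: (0.2372, 0.2552, 0.1764, 0.3312)
After 3 steps: (0.2251, 0.2627, 0.1811, 0.3311)
P(in position 2 after 3 steps) = 0.1811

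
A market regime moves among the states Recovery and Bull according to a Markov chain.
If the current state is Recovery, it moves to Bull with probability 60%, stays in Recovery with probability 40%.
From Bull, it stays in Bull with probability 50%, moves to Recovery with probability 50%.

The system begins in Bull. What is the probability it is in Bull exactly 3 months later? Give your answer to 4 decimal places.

0.5450

Propagate the distribution vector 3 months from Bull.
After 0 months: (0.0000, 1.0000)
After 1 month: (0.5000, 0.5000)
After 2 months: (0.4500, 0.5500)
After 3 months: (0.4550, 0.5450)
P(in Bull after 3 months) = 0.5450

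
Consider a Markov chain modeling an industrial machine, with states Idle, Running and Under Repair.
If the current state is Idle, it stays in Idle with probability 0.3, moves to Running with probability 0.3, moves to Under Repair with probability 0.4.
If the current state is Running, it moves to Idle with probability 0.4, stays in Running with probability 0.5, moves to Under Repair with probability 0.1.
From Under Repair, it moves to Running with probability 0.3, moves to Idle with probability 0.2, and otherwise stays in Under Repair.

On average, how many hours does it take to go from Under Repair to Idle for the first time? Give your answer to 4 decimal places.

3.6364

Let t(s) be the expected number of hours to first reach Idle from state s, with t(Idle) = 0. Conditioning on the first hour:
t(Running) = 1 + 0.5·t(Running) + 0.1·t(Under Repair)
t(Under Repair) = 1 + 0.3·t(Running) + 0.5·t(Under Repair)
Solving: t(Running) = 2.7273, t(Under Repair) = 3.6364.
Expected hours from Under Repair to Idle: 3.6364.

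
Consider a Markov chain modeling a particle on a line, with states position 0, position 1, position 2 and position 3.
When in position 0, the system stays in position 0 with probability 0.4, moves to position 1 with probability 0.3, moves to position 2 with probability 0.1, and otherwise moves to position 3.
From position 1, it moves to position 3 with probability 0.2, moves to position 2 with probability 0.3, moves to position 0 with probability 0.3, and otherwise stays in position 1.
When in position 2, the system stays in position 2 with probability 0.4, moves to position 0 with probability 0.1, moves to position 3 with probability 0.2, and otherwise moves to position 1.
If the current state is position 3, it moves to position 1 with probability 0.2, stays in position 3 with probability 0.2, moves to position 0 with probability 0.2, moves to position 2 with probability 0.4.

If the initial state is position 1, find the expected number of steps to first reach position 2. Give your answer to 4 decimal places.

Let t(s) be the expected number of steps to first reach position 2 from state s, with t(position 2) = 0. Conditioning on the first step:
t(position 0) = 1 + 0.4·t(position 0) + 0.3·t(position 1) + 0.2·t(position 3)
t(position 1) = 1 + 0.3·t(position 0) + 0.2·t(position 1) + 0.2·t(position 3)
t(position 3) = 1 + 0.2·t(position 0) + 0.2·t(position 1) + 0.2·t(position 3)
Solving: t(position 0) = 4.7414, t(position 1) = 3.8793, t(position 3) = 3.4052.
Expected steps from position 1 to position 2: 3.8793.

3.8793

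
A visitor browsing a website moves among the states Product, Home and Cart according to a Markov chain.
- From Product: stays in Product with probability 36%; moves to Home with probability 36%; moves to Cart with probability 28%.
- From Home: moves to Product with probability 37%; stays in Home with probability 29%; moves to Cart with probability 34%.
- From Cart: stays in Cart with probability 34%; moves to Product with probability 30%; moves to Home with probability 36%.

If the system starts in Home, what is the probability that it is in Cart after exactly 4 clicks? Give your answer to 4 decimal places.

Propagate the distribution vector 4 clicks from Home.
After 0 clicks: (0.0000, 1.0000, 0.0000)
After 1 click: (0.3700, 0.2900, 0.3400)
After 2 clicks: (0.3425, 0.3397, 0.3178)
After 3 clicks: (0.3443, 0.3362, 0.3195)
After 4 clicks: (0.3442, 0.3365, 0.3193)
P(in Cart after 4 clicks) = 0.3193

0.3193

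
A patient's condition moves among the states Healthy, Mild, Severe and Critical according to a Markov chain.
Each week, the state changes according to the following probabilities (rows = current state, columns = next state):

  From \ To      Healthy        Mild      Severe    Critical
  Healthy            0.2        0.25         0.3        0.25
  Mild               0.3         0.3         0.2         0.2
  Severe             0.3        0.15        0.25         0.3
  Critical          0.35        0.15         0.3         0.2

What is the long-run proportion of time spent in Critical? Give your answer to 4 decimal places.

Let the stationary distribution be π with π = πP and π_1 + π_2 + π_3 + π_4 = 1.
π_1 = 0.2·π_1 + 0.3·π_2 + 0.3·π_3 + 0.35·π_4
π_2 = 0.25·π_1 + 0.3·π_2 + 0.15·π_3 + 0.15·π_4
π_3 = 0.3·π_1 + 0.2·π_2 + 0.25·π_3 + 0.3·π_4
Solving with the normalization constraint gives π = (0.2837, 0.2098, 0.2657, 0.2408).
So the stationary probability of Critical is 0.2408.

0.2408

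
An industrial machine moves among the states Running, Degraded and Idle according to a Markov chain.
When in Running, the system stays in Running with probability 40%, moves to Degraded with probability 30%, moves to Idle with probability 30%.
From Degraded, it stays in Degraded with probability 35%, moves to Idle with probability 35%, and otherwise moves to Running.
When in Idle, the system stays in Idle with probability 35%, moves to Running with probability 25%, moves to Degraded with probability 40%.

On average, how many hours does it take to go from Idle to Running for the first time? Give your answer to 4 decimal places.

Let t(s) be the expected number of hours to first reach Running from state s, with t(Running) = 0. Conditioning on the first hour:
t(Degraded) = 1 + 0.35·t(Degraded) + 0.35·t(Idle)
t(Idle) = 1 + 0.4·t(Degraded) + 0.35·t(Idle)
Solving: t(Degraded) = 3.5398, t(Idle) = 3.7168.
Expected hours from Idle to Running: 3.7168.

3.7168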